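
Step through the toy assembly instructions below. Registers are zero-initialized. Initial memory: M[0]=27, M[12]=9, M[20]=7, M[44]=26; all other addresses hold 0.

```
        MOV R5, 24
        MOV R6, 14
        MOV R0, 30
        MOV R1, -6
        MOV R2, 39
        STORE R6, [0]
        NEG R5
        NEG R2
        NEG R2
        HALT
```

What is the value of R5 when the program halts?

R5=24
R6=14
R0=30
R1=-6
R2=39
STORE R6, [0] → M[0]=14
R5=-(24)=-24
R2=-(39)=-39
R2=-(-39)=39
halt.

-24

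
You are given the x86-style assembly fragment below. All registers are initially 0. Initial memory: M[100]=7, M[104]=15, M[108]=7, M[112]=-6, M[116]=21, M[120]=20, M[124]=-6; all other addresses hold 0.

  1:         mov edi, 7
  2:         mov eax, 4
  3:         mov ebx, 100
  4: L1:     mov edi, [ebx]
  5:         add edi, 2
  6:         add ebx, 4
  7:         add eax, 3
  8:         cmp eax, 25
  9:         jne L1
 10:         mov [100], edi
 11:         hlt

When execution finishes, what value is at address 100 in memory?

after mov edi, 7: edi=7
after mov eax, 4: eax=4
after mov ebx, 100: ebx=100
after mov edi, [ebx]: edi=M[100]=7
after add edi, 2: edi=7+2=9
after add ebx, 4: ebx=100+4=104
after add eax, 3: eax=4+3=7
cmp eax, 25  (cmp 7,25)
jne L1: taken
after mov edi, [ebx]: edi=M[104]=15
after add edi, 2: edi=15+2=17
after add ebx, 4: ebx=104+4=108
after add eax, 3: eax=7+3=10
cmp eax, 25  (cmp 10,25)
jne L1: taken
after mov edi, [ebx]: edi=M[108]=7
after add edi, 2: edi=7+2=9
after add ebx, 4: ebx=108+4=112
after add eax, 3: eax=10+3=13
cmp eax, 25  (cmp 13,25)
jne L1: taken
after mov edi, [ebx]: edi=M[112]=-6
after add edi, 2: edi=(-6)+2=-4
after add ebx, 4: ebx=112+4=116
after add eax, 3: eax=13+3=16
cmp eax, 25  (cmp 16,25)
jne L1: taken
after mov edi, [ebx]: edi=M[116]=21
after add edi, 2: edi=21+2=23
after add ebx, 4: ebx=116+4=120
after add eax, 3: eax=16+3=19
cmp eax, 25  (cmp 19,25)
jne L1: taken
after mov edi, [ebx]: edi=M[120]=20
after add edi, 2: edi=20+2=22
after add ebx, 4: ebx=120+4=124
after add eax, 3: eax=19+3=22
cmp eax, 25  (cmp 22,25)
jne L1: taken
after mov edi, [ebx]: edi=M[124]=-6
after add edi, 2: edi=(-6)+2=-4
after add ebx, 4: ebx=124+4=128
after add eax, 3: eax=22+3=25
cmp eax, 25  (cmp 25,25)
jne L1: not taken
mov [100], edi → M[100]=-4
halt.

-4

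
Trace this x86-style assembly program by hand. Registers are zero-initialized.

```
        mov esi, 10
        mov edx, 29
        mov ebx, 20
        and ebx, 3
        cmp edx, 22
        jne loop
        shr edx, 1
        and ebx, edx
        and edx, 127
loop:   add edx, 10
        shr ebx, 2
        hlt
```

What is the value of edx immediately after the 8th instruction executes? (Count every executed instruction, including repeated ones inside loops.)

39

mov esi, 10 → esi=10
mov edx, 29 → edx=29
mov ebx, 20 → ebx=20
and ebx, 3 → ebx=20&3=0
cmp edx, 22  (cmp 29,22)
jne loop: taken
add edx, 10 → edx=29+10=39
shr ebx, 2 → ebx=0>>2=0
After step 8: edx = 39.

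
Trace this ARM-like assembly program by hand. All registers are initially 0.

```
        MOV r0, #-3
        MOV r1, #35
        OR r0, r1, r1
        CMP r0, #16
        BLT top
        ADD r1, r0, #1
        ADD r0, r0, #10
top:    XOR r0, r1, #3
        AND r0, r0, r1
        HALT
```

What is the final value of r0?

after MOV r0, #-3: r0=-3
after MOV r1, #35: r1=35
after OR r0, r1, r1: r0=35|35=35
CMP r0, #16  (cmp 35,16)
BLT top: not taken
after ADD r1, r0, #1: r1=35+1=36
after ADD r0, r0, #10: r0=35+10=45
after XOR r0, r1, #3: r0=36^3=39
after AND r0, r0, r1: r0=39&36=36
halt.

36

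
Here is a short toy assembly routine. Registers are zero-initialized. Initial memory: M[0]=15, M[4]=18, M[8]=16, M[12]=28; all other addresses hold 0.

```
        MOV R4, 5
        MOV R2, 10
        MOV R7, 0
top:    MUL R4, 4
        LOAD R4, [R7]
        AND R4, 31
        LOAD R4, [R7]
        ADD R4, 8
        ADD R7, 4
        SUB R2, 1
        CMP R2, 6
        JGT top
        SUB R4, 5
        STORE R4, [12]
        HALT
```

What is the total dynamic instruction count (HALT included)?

42

after MOV R4, 5: R4=5
after MOV R2, 10: R2=10
after MOV R7, 0: R7=0
after MUL R4, 4: R4=5*4=20
after LOAD R4, [R7]: R4=M[0]=15
after AND R4, 31: R4=15&31=15
after LOAD R4, [R7]: R4=M[0]=15
after ADD R4, 8: R4=15+8=23
after ADD R7, 4: R7=0+4=4
after SUB R2, 1: R2=10-1=9
CMP R2, 6  (cmp 9,6)
JGT top: taken
after MUL R4, 4: R4=23*4=92
after LOAD R4, [R7]: R4=M[4]=18
after AND R4, 31: R4=18&31=18
after LOAD R4, [R7]: R4=M[4]=18
after ADD R4, 8: R4=18+8=26
after ADD R7, 4: R7=4+4=8
after SUB R2, 1: R2=9-1=8
CMP R2, 6  (cmp 8,6)
JGT top: taken
after MUL R4, 4: R4=26*4=104
after LOAD R4, [R7]: R4=M[8]=16
after AND R4, 31: R4=16&31=16
after LOAD R4, [R7]: R4=M[8]=16
after ADD R4, 8: R4=16+8=24
after ADD R7, 4: R7=8+4=12
after SUB R2, 1: R2=8-1=7
CMP R2, 6  (cmp 7,6)
JGT top: taken
after MUL R4, 4: R4=24*4=96
after LOAD R4, [R7]: R4=M[12]=28
after AND R4, 31: R4=28&31=28
after LOAD R4, [R7]: R4=M[12]=28
after ADD R4, 8: R4=28+8=36
after ADD R7, 4: R7=12+4=16
after SUB R2, 1: R2=7-1=6
CMP R2, 6  (cmp 6,6)
JGT top: not taken
after SUB R4, 5: R4=36-5=31
STORE R4, [12] → M[12]=31
halt.
Total executed instructions: 42.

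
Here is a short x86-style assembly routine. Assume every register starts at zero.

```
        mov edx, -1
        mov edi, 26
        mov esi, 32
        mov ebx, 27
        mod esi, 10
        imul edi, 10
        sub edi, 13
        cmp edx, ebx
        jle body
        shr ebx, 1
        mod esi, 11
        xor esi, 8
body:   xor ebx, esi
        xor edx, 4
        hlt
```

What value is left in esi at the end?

2

mov edx, -1 → edx=-1
mov edi, 26 → edi=26
mov esi, 32 → esi=32
mov ebx, 27 → ebx=27
mod esi, 10 → esi=32%10=2
imul edi, 10 → edi=26*10=260
sub edi, 13 → edi=260-13=247
cmp edx, ebx  (cmp -1,27)
jle body: taken
xor ebx, esi → ebx=27^2=25
xor edx, 4 → edx=(-1)^4=-5
halt.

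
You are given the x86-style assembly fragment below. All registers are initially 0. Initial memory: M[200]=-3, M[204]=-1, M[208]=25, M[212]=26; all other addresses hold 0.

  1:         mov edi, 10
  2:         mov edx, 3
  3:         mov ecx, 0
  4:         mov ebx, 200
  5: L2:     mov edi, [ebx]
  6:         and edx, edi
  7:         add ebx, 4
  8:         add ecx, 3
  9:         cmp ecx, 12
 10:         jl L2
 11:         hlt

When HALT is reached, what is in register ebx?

216

edi=10
edx=3
ecx=0
ebx=200
edi=M[200]=-3
edx=3&(-3)=1
ebx=200+4=204
ecx=0+3=3
cmp ecx, 12  (cmp 3,12)
jl L2: taken
edi=M[204]=-1
edx=1&(-1)=1
ebx=204+4=208
ecx=3+3=6
cmp ecx, 12  (cmp 6,12)
jl L2: taken
edi=M[208]=25
edx=1&25=1
ebx=208+4=212
ecx=6+3=9
cmp ecx, 12  (cmp 9,12)
jl L2: taken
edi=M[212]=26
edx=1&26=0
ebx=212+4=216
ecx=9+3=12
cmp ecx, 12  (cmp 12,12)
jl L2: not taken
halt.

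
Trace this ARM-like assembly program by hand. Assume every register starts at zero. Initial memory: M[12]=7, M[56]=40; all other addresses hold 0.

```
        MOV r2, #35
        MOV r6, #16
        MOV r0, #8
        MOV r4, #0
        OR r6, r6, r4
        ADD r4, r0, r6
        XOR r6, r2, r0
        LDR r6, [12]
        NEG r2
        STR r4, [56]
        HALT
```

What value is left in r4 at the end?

24

r2=35
r6=16
r0=8
r4=0
r6=16|0=16
r4=8+16=24
r6=35^8=43
r6=M[12]=7
r2=-(35)=-35
STR r4, [56] → M[56]=24
halt.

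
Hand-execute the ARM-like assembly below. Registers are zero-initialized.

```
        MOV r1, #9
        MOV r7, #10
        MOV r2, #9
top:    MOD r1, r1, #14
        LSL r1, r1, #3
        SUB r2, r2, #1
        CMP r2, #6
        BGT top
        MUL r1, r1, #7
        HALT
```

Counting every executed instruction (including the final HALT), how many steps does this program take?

20

after MOV r1, #9: r1=9
after MOV r7, #10: r7=10
after MOV r2, #9: r2=9
after MOD r1, r1, #14: r1=9%14=9
after LSL r1, r1, #3: r1=9<<3=72
after SUB r2, r2, #1: r2=9-1=8
CMP r2, #6  (cmp 8,6)
BGT top: taken
after MOD r1, r1, #14: r1=72%14=2
after LSL r1, r1, #3: r1=2<<3=16
after SUB r2, r2, #1: r2=8-1=7
CMP r2, #6  (cmp 7,6)
BGT top: taken
after MOD r1, r1, #14: r1=16%14=2
after LSL r1, r1, #3: r1=2<<3=16
after SUB r2, r2, #1: r2=7-1=6
CMP r2, #6  (cmp 6,6)
BGT top: not taken
after MUL r1, r1, #7: r1=16*7=112
halt.
Total executed instructions: 20.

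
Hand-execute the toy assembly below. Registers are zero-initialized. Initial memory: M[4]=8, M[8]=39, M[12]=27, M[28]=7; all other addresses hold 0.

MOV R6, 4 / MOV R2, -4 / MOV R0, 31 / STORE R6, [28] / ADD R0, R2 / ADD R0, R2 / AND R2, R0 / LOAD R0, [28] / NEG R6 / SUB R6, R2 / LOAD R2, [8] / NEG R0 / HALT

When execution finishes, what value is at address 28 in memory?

after MOV R6, 4: R6=4
after MOV R2, -4: R2=-4
after MOV R0, 31: R0=31
STORE R6, [28] → M[28]=4
after ADD R0, R2: R0=31+(-4)=27
after ADD R0, R2: R0=27+(-4)=23
after AND R2, R0: R2=(-4)&23=20
after LOAD R0, [28]: R0=M[28]=4
after NEG R6: R6=-(4)=-4
after SUB R6, R2: R6=(-4)-20=-24
after LOAD R2, [8]: R2=M[8]=39
after NEG R0: R0=-(4)=-4
halt.

4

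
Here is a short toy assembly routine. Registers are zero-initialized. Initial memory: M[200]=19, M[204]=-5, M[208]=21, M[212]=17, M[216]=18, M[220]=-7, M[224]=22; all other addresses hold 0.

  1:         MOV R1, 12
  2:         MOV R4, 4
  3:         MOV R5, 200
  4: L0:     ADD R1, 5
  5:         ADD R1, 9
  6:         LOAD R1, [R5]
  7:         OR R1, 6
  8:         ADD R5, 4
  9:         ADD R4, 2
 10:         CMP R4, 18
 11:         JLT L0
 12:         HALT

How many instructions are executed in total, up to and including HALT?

after MOV R1, 12: R1=12
after MOV R4, 4: R4=4
after MOV R5, 200: R5=200
after ADD R1, 5: R1=12+5=17
after ADD R1, 9: R1=17+9=26
after LOAD R1, [R5]: R1=M[200]=19
after OR R1, 6: R1=19|6=23
after ADD R5, 4: R5=200+4=204
after ADD R4, 2: R4=4+2=6
CMP R4, 18  (cmp 6,18)
JLT L0: taken
after ADD R1, 5: R1=23+5=28
after ADD R1, 9: R1=28+9=37
after LOAD R1, [R5]: R1=M[204]=-5
after OR R1, 6: R1=(-5)|6=-1
after ADD R5, 4: R5=204+4=208
after ADD R4, 2: R4=6+2=8
CMP R4, 18  (cmp 8,18)
JLT L0: taken
after ADD R1, 5: R1=(-1)+5=4
after ADD R1, 9: R1=4+9=13
after LOAD R1, [R5]: R1=M[208]=21
after OR R1, 6: R1=21|6=23
after ADD R5, 4: R5=208+4=212
after ADD R4, 2: R4=8+2=10
CMP R4, 18  (cmp 10,18)
JLT L0: taken
after ADD R1, 5: R1=23+5=28
after ADD R1, 9: R1=28+9=37
after LOAD R1, [R5]: R1=M[212]=17
after OR R1, 6: R1=17|6=23
after ADD R5, 4: R5=212+4=216
after ADD R4, 2: R4=10+2=12
CMP R4, 18  (cmp 12,18)
JLT L0: taken
after ADD R1, 5: R1=23+5=28
after ADD R1, 9: R1=28+9=37
after LOAD R1, [R5]: R1=M[216]=18
after OR R1, 6: R1=18|6=22
after ADD R5, 4: R5=216+4=220
after ADD R4, 2: R4=12+2=14
CMP R4, 18  (cmp 14,18)
JLT L0: taken
after ADD R1, 5: R1=22+5=27
after ADD R1, 9: R1=27+9=36
after LOAD R1, [R5]: R1=M[220]=-7
after OR R1, 6: R1=(-7)|6=-1
after ADD R5, 4: R5=220+4=224
after ADD R4, 2: R4=14+2=16
CMP R4, 18  (cmp 16,18)
JLT L0: taken
after ADD R1, 5: R1=(-1)+5=4
after ADD R1, 9: R1=4+9=13
after LOAD R1, [R5]: R1=M[224]=22
after OR R1, 6: R1=22|6=22
after ADD R5, 4: R5=224+4=228
after ADD R4, 2: R4=16+2=18
CMP R4, 18  (cmp 18,18)
JLT L0: not taken
halt.
Total executed instructions: 60.

60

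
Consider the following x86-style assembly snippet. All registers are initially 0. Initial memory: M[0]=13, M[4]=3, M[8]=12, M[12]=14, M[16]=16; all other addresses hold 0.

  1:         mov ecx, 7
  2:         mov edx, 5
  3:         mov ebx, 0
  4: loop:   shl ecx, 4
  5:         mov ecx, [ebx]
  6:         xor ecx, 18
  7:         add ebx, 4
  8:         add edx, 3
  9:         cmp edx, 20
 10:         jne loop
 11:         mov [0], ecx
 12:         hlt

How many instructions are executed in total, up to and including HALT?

after mov ecx, 7: ecx=7
after mov edx, 5: edx=5
after mov ebx, 0: ebx=0
after shl ecx, 4: ecx=7<<4=112
after mov ecx, [ebx]: ecx=M[0]=13
after xor ecx, 18: ecx=13^18=31
after add ebx, 4: ebx=0+4=4
after add edx, 3: edx=5+3=8
cmp edx, 20  (cmp 8,20)
jne loop: taken
after shl ecx, 4: ecx=31<<4=496
after mov ecx, [ebx]: ecx=M[4]=3
after xor ecx, 18: ecx=3^18=17
after add ebx, 4: ebx=4+4=8
after add edx, 3: edx=8+3=11
cmp edx, 20  (cmp 11,20)
jne loop: taken
after shl ecx, 4: ecx=17<<4=272
after mov ecx, [ebx]: ecx=M[8]=12
after xor ecx, 18: ecx=12^18=30
after add ebx, 4: ebx=8+4=12
after add edx, 3: edx=11+3=14
cmp edx, 20  (cmp 14,20)
jne loop: taken
after shl ecx, 4: ecx=30<<4=480
after mov ecx, [ebx]: ecx=M[12]=14
after xor ecx, 18: ecx=14^18=28
after add ebx, 4: ebx=12+4=16
after add edx, 3: edx=14+3=17
cmp edx, 20  (cmp 17,20)
jne loop: taken
after shl ecx, 4: ecx=28<<4=448
after mov ecx, [ebx]: ecx=M[16]=16
after xor ecx, 18: ecx=16^18=2
after add ebx, 4: ebx=16+4=20
after add edx, 3: edx=17+3=20
cmp edx, 20  (cmp 20,20)
jne loop: not taken
mov [0], ecx → M[0]=2
halt.
Total executed instructions: 40.

40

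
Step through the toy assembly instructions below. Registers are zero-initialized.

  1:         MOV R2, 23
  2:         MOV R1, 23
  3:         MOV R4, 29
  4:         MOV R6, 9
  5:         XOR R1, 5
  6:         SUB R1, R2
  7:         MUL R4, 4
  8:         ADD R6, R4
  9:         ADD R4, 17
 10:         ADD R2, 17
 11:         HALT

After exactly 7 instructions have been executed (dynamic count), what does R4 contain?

116

R2=23
R1=23
R4=29
R6=9
R1=23^5=18
R1=18-23=-5
R4=29*4=116
After step 7: R4 = 116.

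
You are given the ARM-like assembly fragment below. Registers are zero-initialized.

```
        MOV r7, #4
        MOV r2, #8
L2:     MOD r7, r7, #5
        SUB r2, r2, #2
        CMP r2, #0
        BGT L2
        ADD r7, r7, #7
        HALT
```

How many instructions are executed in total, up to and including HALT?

MOV r7, #4 → r7=4
MOV r2, #8 → r2=8
MOD r7, r7, #5 → r7=4%5=4
SUB r2, r2, #2 → r2=8-2=6
CMP r2, #0  (cmp 6,0)
BGT L2: taken
MOD r7, r7, #5 → r7=4%5=4
SUB r2, r2, #2 → r2=6-2=4
CMP r2, #0  (cmp 4,0)
BGT L2: taken
MOD r7, r7, #5 → r7=4%5=4
SUB r2, r2, #2 → r2=4-2=2
CMP r2, #0  (cmp 2,0)
BGT L2: taken
MOD r7, r7, #5 → r7=4%5=4
SUB r2, r2, #2 → r2=2-2=0
CMP r2, #0  (cmp 0,0)
BGT L2: not taken
ADD r7, r7, #7 → r7=4+7=11
halt.
Total executed instructions: 20.

20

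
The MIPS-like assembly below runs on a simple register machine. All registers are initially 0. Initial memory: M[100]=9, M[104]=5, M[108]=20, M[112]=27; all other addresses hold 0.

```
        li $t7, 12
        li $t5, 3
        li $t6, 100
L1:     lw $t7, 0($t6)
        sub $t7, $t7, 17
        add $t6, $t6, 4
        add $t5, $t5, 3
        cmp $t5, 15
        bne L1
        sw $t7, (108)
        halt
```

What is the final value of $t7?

$t7=12
$t5=3
$t6=100
$t7=M[100]=9
$t7=9-17=-8
$t6=100+4=104
$t5=3+3=6
cmp $t5, 15  (cmp 6,15)
bne L1: taken
$t7=M[104]=5
$t7=5-17=-12
$t6=104+4=108
$t5=6+3=9
cmp $t5, 15  (cmp 9,15)
bne L1: taken
$t7=M[108]=20
$t7=20-17=3
$t6=108+4=112
$t5=9+3=12
cmp $t5, 15  (cmp 12,15)
bne L1: taken
$t7=M[112]=27
$t7=27-17=10
$t6=112+4=116
$t5=12+3=15
cmp $t5, 15  (cmp 15,15)
bne L1: not taken
sw $t7, (108) → M[108]=10
halt.

10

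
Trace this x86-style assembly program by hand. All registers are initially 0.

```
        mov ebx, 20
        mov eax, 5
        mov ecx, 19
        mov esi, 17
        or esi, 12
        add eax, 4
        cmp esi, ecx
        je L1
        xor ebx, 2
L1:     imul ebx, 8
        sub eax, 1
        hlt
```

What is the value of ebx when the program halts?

after mov ebx, 20: ebx=20
after mov eax, 5: eax=5
after mov ecx, 19: ecx=19
after mov esi, 17: esi=17
after or esi, 12: esi=17|12=29
after add eax, 4: eax=5+4=9
cmp esi, ecx  (cmp 29,19)
je L1: not taken
after xor ebx, 2: ebx=20^2=22
after imul ebx, 8: ebx=22*8=176
after sub eax, 1: eax=9-1=8
halt.

176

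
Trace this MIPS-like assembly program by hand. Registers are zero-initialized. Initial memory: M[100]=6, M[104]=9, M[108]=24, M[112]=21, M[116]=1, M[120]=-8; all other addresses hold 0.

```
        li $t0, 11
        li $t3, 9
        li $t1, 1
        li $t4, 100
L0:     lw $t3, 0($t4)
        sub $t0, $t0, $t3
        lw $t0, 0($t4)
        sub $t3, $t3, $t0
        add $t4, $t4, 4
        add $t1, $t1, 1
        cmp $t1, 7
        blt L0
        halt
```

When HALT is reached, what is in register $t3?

0

li $t0, 11 → $t0=11
li $t3, 9 → $t3=9
li $t1, 1 → $t1=1
li $t4, 100 → $t4=100
lw $t3, 0($t4) → $t3=M[100]=6
sub $t0, $t0, $t3 → $t0=11-6=5
lw $t0, 0($t4) → $t0=M[100]=6
sub $t3, $t3, $t0 → $t3=6-6=0
add $t4, $t4, 4 → $t4=100+4=104
add $t1, $t1, 1 → $t1=1+1=2
cmp $t1, 7  (cmp 2,7)
blt L0: taken
lw $t3, 0($t4) → $t3=M[104]=9
sub $t0, $t0, $t3 → $t0=6-9=-3
lw $t0, 0($t4) → $t0=M[104]=9
sub $t3, $t3, $t0 → $t3=9-9=0
add $t4, $t4, 4 → $t4=104+4=108
add $t1, $t1, 1 → $t1=2+1=3
cmp $t1, 7  (cmp 3,7)
blt L0: taken
lw $t3, 0($t4) → $t3=M[108]=24
sub $t0, $t0, $t3 → $t0=9-24=-15
lw $t0, 0($t4) → $t0=M[108]=24
sub $t3, $t3, $t0 → $t3=24-24=0
add $t4, $t4, 4 → $t4=108+4=112
add $t1, $t1, 1 → $t1=3+1=4
cmp $t1, 7  (cmp 4,7)
blt L0: taken
lw $t3, 0($t4) → $t3=M[112]=21
sub $t0, $t0, $t3 → $t0=24-21=3
lw $t0, 0($t4) → $t0=M[112]=21
sub $t3, $t3, $t0 → $t3=21-21=0
add $t4, $t4, 4 → $t4=112+4=116
add $t1, $t1, 1 → $t1=4+1=5
cmp $t1, 7  (cmp 5,7)
blt L0: taken
lw $t3, 0($t4) → $t3=M[116]=1
sub $t0, $t0, $t3 → $t0=21-1=20
lw $t0, 0($t4) → $t0=M[116]=1
sub $t3, $t3, $t0 → $t3=1-1=0
add $t4, $t4, 4 → $t4=116+4=120
add $t1, $t1, 1 → $t1=5+1=6
cmp $t1, 7  (cmp 6,7)
blt L0: taken
lw $t3, 0($t4) → $t3=M[120]=-8
sub $t0, $t0, $t3 → $t0=1-(-8)=9
lw $t0, 0($t4) → $t0=M[120]=-8
sub $t3, $t3, $t0 → $t3=(-8)-(-8)=0
add $t4, $t4, 4 → $t4=120+4=124
add $t1, $t1, 1 → $t1=6+1=7
cmp $t1, 7  (cmp 7,7)
blt L0: not taken
halt.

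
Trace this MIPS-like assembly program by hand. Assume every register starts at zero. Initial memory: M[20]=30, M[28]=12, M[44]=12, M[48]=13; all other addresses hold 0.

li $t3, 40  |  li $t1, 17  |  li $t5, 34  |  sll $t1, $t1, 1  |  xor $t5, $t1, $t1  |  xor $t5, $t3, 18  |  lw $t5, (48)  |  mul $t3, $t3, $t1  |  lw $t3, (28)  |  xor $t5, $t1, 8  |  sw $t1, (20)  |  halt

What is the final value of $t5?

after li $t3, 40: $t3=40
after li $t1, 17: $t1=17
after li $t5, 34: $t5=34
after sll $t1, $t1, 1: $t1=17<<1=34
after xor $t5, $t1, $t1: $t5=34^34=0
after xor $t5, $t3, 18: $t5=40^18=58
after lw $t5, (48): $t5=M[48]=13
after mul $t3, $t3, $t1: $t3=40*34=1360
after lw $t3, (28): $t3=M[28]=12
after xor $t5, $t1, 8: $t5=34^8=42
sw $t1, (20) → M[20]=34
halt.

42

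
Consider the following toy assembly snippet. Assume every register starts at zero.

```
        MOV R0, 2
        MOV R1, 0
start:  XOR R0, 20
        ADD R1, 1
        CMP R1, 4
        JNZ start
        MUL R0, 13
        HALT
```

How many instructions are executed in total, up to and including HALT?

MOV R0, 2 → R0=2
MOV R1, 0 → R1=0
XOR R0, 20 → R0=2^20=22
ADD R1, 1 → R1=0+1=1
CMP R1, 4  (cmp 1,4)
JNZ start: taken
XOR R0, 20 → R0=22^20=2
ADD R1, 1 → R1=1+1=2
CMP R1, 4  (cmp 2,4)
JNZ start: taken
XOR R0, 20 → R0=2^20=22
ADD R1, 1 → R1=2+1=3
CMP R1, 4  (cmp 3,4)
JNZ start: taken
XOR R0, 20 → R0=22^20=2
ADD R1, 1 → R1=3+1=4
CMP R1, 4  (cmp 4,4)
JNZ start: not taken
MUL R0, 13 → R0=2*13=26
halt.
Total executed instructions: 20.

20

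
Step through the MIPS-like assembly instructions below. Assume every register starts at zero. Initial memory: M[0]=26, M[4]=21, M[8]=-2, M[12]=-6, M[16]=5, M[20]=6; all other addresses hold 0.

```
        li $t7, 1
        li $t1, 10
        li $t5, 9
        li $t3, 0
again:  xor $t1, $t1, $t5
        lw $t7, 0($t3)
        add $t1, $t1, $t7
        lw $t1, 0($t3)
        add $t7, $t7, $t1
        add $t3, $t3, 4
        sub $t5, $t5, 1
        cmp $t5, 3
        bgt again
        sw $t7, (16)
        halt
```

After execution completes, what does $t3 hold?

24

after li $t7, 1: $t7=1
after li $t1, 10: $t1=10
after li $t5, 9: $t5=9
after li $t3, 0: $t3=0
after xor $t1, $t1, $t5: $t1=10^9=3
after lw $t7, 0($t3): $t7=M[0]=26
after add $t1, $t1, $t7: $t1=3+26=29
after lw $t1, 0($t3): $t1=M[0]=26
after add $t7, $t7, $t1: $t7=26+26=52
after add $t3, $t3, 4: $t3=0+4=4
after sub $t5, $t5, 1: $t5=9-1=8
cmp $t5, 3  (cmp 8,3)
bgt again: taken
after xor $t1, $t1, $t5: $t1=26^8=18
after lw $t7, 0($t3): $t7=M[4]=21
after add $t1, $t1, $t7: $t1=18+21=39
after lw $t1, 0($t3): $t1=M[4]=21
after add $t7, $t7, $t1: $t7=21+21=42
after add $t3, $t3, 4: $t3=4+4=8
after sub $t5, $t5, 1: $t5=8-1=7
cmp $t5, 3  (cmp 7,3)
bgt again: taken
after xor $t1, $t1, $t5: $t1=21^7=18
after lw $t7, 0($t3): $t7=M[8]=-2
after add $t1, $t1, $t7: $t1=18+(-2)=16
after lw $t1, 0($t3): $t1=M[8]=-2
after add $t7, $t7, $t1: $t7=(-2)+(-2)=-4
after add $t3, $t3, 4: $t3=8+4=12
after sub $t5, $t5, 1: $t5=7-1=6
cmp $t5, 3  (cmp 6,3)
bgt again: taken
after xor $t1, $t1, $t5: $t1=(-2)^6=-8
after lw $t7, 0($t3): $t7=M[12]=-6
after add $t1, $t1, $t7: $t1=(-8)+(-6)=-14
after lw $t1, 0($t3): $t1=M[12]=-6
after add $t7, $t7, $t1: $t7=(-6)+(-6)=-12
after add $t3, $t3, 4: $t3=12+4=16
after sub $t5, $t5, 1: $t5=6-1=5
cmp $t5, 3  (cmp 5,3)
bgt again: taken
after xor $t1, $t1, $t5: $t1=(-6)^5=-1
after lw $t7, 0($t3): $t7=M[16]=5
after add $t1, $t1, $t7: $t1=(-1)+5=4
after lw $t1, 0($t3): $t1=M[16]=5
after add $t7, $t7, $t1: $t7=5+5=10
after add $t3, $t3, 4: $t3=16+4=20
after sub $t5, $t5, 1: $t5=5-1=4
cmp $t5, 3  (cmp 4,3)
bgt again: taken
after xor $t1, $t1, $t5: $t1=5^4=1
after lw $t7, 0($t3): $t7=M[20]=6
after add $t1, $t1, $t7: $t1=1+6=7
after lw $t1, 0($t3): $t1=M[20]=6
after add $t7, $t7, $t1: $t7=6+6=12
after add $t3, $t3, 4: $t3=20+4=24
after sub $t5, $t5, 1: $t5=4-1=3
cmp $t5, 3  (cmp 3,3)
bgt again: not taken
sw $t7, (16) → M[16]=12
halt.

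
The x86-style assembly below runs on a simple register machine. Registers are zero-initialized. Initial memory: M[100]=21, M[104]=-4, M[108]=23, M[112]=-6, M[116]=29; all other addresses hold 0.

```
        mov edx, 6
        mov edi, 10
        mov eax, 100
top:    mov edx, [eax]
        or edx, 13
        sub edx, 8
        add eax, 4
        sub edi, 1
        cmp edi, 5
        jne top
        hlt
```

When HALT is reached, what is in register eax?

mov edx, 6 → edx=6
mov edi, 10 → edi=10
mov eax, 100 → eax=100
mov edx, [eax] → edx=M[100]=21
or edx, 13 → edx=21|13=29
sub edx, 8 → edx=29-8=21
add eax, 4 → eax=100+4=104
sub edi, 1 → edi=10-1=9
cmp edi, 5  (cmp 9,5)
jne top: taken
mov edx, [eax] → edx=M[104]=-4
or edx, 13 → edx=(-4)|13=-3
sub edx, 8 → edx=(-3)-8=-11
add eax, 4 → eax=104+4=108
sub edi, 1 → edi=9-1=8
cmp edi, 5  (cmp 8,5)
jne top: taken
mov edx, [eax] → edx=M[108]=23
or edx, 13 → edx=23|13=31
sub edx, 8 → edx=31-8=23
add eax, 4 → eax=108+4=112
sub edi, 1 → edi=8-1=7
cmp edi, 5  (cmp 7,5)
jne top: taken
mov edx, [eax] → edx=M[112]=-6
or edx, 13 → edx=(-6)|13=-1
sub edx, 8 → edx=(-1)-8=-9
add eax, 4 → eax=112+4=116
sub edi, 1 → edi=7-1=6
cmp edi, 5  (cmp 6,5)
jne top: taken
mov edx, [eax] → edx=M[116]=29
or edx, 13 → edx=29|13=29
sub edx, 8 → edx=29-8=21
add eax, 4 → eax=116+4=120
sub edi, 1 → edi=6-1=5
cmp edi, 5  (cmp 5,5)
jne top: not taken
halt.

120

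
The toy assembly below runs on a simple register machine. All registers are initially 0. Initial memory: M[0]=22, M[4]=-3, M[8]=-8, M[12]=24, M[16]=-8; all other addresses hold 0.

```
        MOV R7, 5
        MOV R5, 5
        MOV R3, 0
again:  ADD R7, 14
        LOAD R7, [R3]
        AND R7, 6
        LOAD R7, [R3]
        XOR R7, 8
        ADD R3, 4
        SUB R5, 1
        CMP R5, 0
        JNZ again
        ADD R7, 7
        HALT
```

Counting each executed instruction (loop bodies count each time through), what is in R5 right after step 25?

3

MOV R7, 5 → R7=5
MOV R5, 5 → R5=5
MOV R3, 0 → R3=0
ADD R7, 14 → R7=5+14=19
LOAD R7, [R3] → R7=M[0]=22
AND R7, 6 → R7=22&6=6
LOAD R7, [R3] → R7=M[0]=22
XOR R7, 8 → R7=22^8=30
ADD R3, 4 → R3=0+4=4
SUB R5, 1 → R5=5-1=4
CMP R5, 0  (cmp 4,0)
JNZ again: taken
ADD R7, 14 → R7=30+14=44
LOAD R7, [R3] → R7=M[4]=-3
AND R7, 6 → R7=(-3)&6=4
LOAD R7, [R3] → R7=M[4]=-3
XOR R7, 8 → R7=(-3)^8=-11
ADD R3, 4 → R3=4+4=8
SUB R5, 1 → R5=4-1=3
CMP R5, 0  (cmp 3,0)
JNZ again: taken
ADD R7, 14 → R7=(-11)+14=3
LOAD R7, [R3] → R7=M[8]=-8
AND R7, 6 → R7=(-8)&6=0
LOAD R7, [R3] → R7=M[8]=-8
After step 25: R5 = 3.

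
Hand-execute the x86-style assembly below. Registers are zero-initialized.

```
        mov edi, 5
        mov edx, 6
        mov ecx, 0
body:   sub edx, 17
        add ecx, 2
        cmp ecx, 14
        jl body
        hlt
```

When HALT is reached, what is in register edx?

after mov edi, 5: edi=5
after mov edx, 6: edx=6
after mov ecx, 0: ecx=0
after sub edx, 17: edx=6-17=-11
after add ecx, 2: ecx=0+2=2
cmp ecx, 14  (cmp 2,14)
jl body: taken
after sub edx, 17: edx=(-11)-17=-28
after add ecx, 2: ecx=2+2=4
cmp ecx, 14  (cmp 4,14)
jl body: taken
after sub edx, 17: edx=(-28)-17=-45
after add ecx, 2: ecx=4+2=6
cmp ecx, 14  (cmp 6,14)
jl body: taken
after sub edx, 17: edx=(-45)-17=-62
after add ecx, 2: ecx=6+2=8
cmp ecx, 14  (cmp 8,14)
jl body: taken
after sub edx, 17: edx=(-62)-17=-79
after add ecx, 2: ecx=8+2=10
cmp ecx, 14  (cmp 10,14)
jl body: taken
after sub edx, 17: edx=(-79)-17=-96
after add ecx, 2: ecx=10+2=12
cmp ecx, 14  (cmp 12,14)
jl body: taken
after sub edx, 17: edx=(-96)-17=-113
after add ecx, 2: ecx=12+2=14
cmp ecx, 14  (cmp 14,14)
jl body: not taken
halt.

-113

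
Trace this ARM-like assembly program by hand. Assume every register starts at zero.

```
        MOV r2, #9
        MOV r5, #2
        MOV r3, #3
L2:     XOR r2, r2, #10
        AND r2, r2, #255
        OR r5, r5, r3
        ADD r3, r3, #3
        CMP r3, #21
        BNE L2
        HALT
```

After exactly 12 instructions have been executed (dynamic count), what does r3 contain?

6

after MOV r2, #9: r2=9
after MOV r5, #2: r5=2
after MOV r3, #3: r3=3
after XOR r2, r2, #10: r2=9^10=3
after AND r2, r2, #255: r2=3&255=3
after OR r5, r5, r3: r5=2|3=3
after ADD r3, r3, #3: r3=3+3=6
CMP r3, #21  (cmp 6,21)
BNE L2: taken
after XOR r2, r2, #10: r2=3^10=9
after AND r2, r2, #255: r2=9&255=9
after OR r5, r5, r3: r5=3|6=7
After step 12: r3 = 6.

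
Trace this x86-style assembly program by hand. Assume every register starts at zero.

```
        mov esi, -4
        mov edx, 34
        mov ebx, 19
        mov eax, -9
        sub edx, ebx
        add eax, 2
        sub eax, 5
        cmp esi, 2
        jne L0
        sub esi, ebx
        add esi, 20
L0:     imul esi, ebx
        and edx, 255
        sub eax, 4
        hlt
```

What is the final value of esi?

-76

esi=-4
edx=34
ebx=19
eax=-9
edx=34-19=15
eax=(-9)+2=-7
eax=(-7)-5=-12
cmp esi, 2  (cmp -4,2)
jne L0: taken
esi=(-4)*19=-76
edx=15&255=15
eax=(-12)-4=-16
halt.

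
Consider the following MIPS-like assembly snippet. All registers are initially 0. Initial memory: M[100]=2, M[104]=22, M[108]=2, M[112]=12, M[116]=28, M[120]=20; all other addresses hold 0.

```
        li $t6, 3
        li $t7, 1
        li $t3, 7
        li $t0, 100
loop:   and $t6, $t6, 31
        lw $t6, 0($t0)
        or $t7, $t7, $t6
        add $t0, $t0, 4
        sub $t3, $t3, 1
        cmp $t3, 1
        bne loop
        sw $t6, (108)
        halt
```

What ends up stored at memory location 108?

20

li $t6, 3 → $t6=3
li $t7, 1 → $t7=1
li $t3, 7 → $t3=7
li $t0, 100 → $t0=100
and $t6, $t6, 31 → $t6=3&31=3
lw $t6, 0($t0) → $t6=M[100]=2
or $t7, $t7, $t6 → $t7=1|2=3
add $t0, $t0, 4 → $t0=100+4=104
sub $t3, $t3, 1 → $t3=7-1=6
cmp $t3, 1  (cmp 6,1)
bne loop: taken
and $t6, $t6, 31 → $t6=2&31=2
lw $t6, 0($t0) → $t6=M[104]=22
or $t7, $t7, $t6 → $t7=3|22=23
add $t0, $t0, 4 → $t0=104+4=108
sub $t3, $t3, 1 → $t3=6-1=5
cmp $t3, 1  (cmp 5,1)
bne loop: taken
and $t6, $t6, 31 → $t6=22&31=22
lw $t6, 0($t0) → $t6=M[108]=2
or $t7, $t7, $t6 → $t7=23|2=23
add $t0, $t0, 4 → $t0=108+4=112
sub $t3, $t3, 1 → $t3=5-1=4
cmp $t3, 1  (cmp 4,1)
bne loop: taken
and $t6, $t6, 31 → $t6=2&31=2
lw $t6, 0($t0) → $t6=M[112]=12
or $t7, $t7, $t6 → $t7=23|12=31
add $t0, $t0, 4 → $t0=112+4=116
sub $t3, $t3, 1 → $t3=4-1=3
cmp $t3, 1  (cmp 3,1)
bne loop: taken
and $t6, $t6, 31 → $t6=12&31=12
lw $t6, 0($t0) → $t6=M[116]=28
or $t7, $t7, $t6 → $t7=31|28=31
add $t0, $t0, 4 → $t0=116+4=120
sub $t3, $t3, 1 → $t3=3-1=2
cmp $t3, 1  (cmp 2,1)
bne loop: taken
and $t6, $t6, 31 → $t6=28&31=28
lw $t6, 0($t0) → $t6=M[120]=20
or $t7, $t7, $t6 → $t7=31|20=31
add $t0, $t0, 4 → $t0=120+4=124
sub $t3, $t3, 1 → $t3=2-1=1
cmp $t3, 1  (cmp 1,1)
bne loop: not taken
sw $t6, (108) → M[108]=20
halt.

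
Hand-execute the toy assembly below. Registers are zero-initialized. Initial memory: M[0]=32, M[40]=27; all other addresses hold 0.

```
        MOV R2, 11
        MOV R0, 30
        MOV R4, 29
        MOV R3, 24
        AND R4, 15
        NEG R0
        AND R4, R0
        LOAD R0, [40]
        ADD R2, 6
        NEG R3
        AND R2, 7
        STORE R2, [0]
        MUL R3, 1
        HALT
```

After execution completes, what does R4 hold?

after MOV R2, 11: R2=11
after MOV R0, 30: R0=30
after MOV R4, 29: R4=29
after MOV R3, 24: R3=24
after AND R4, 15: R4=29&15=13
after NEG R0: R0=-(30)=-30
after AND R4, R0: R4=13&(-30)=0
after LOAD R0, [40]: R0=M[40]=27
after ADD R2, 6: R2=11+6=17
after NEG R3: R3=-(24)=-24
after AND R2, 7: R2=17&7=1
STORE R2, [0] → M[0]=1
after MUL R3, 1: R3=(-24)*1=-24
halt.

0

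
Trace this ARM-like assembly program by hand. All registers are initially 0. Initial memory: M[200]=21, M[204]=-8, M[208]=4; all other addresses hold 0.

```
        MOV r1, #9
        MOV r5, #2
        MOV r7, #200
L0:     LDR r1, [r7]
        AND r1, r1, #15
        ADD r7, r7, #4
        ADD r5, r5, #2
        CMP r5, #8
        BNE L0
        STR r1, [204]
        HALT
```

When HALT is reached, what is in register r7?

after MOV r1, #9: r1=9
after MOV r5, #2: r5=2
after MOV r7, #200: r7=200
after LDR r1, [r7]: r1=M[200]=21
after AND r1, r1, #15: r1=21&15=5
after ADD r7, r7, #4: r7=200+4=204
after ADD r5, r5, #2: r5=2+2=4
CMP r5, #8  (cmp 4,8)
BNE L0: taken
after LDR r1, [r7]: r1=M[204]=-8
after AND r1, r1, #15: r1=(-8)&15=8
after ADD r7, r7, #4: r7=204+4=208
after ADD r5, r5, #2: r5=4+2=6
CMP r5, #8  (cmp 6,8)
BNE L0: taken
after LDR r1, [r7]: r1=M[208]=4
after AND r1, r1, #15: r1=4&15=4
after ADD r7, r7, #4: r7=208+4=212
after ADD r5, r5, #2: r5=6+2=8
CMP r5, #8  (cmp 8,8)
BNE L0: not taken
STR r1, [204] → M[204]=4
halt.

212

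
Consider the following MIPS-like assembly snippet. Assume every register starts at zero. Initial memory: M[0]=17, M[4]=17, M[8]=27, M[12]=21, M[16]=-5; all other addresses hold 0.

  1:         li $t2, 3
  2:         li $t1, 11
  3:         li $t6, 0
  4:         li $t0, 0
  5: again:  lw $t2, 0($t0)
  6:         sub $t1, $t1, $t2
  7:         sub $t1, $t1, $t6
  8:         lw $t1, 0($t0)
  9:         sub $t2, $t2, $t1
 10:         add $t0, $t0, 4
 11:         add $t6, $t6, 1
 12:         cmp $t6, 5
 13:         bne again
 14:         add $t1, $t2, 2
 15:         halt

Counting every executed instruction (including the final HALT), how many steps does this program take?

li $t2, 3 → $t2=3
li $t1, 11 → $t1=11
li $t6, 0 → $t6=0
li $t0, 0 → $t0=0
lw $t2, 0($t0) → $t2=M[0]=17
sub $t1, $t1, $t2 → $t1=11-17=-6
sub $t1, $t1, $t6 → $t1=(-6)-0=-6
lw $t1, 0($t0) → $t1=M[0]=17
sub $t2, $t2, $t1 → $t2=17-17=0
add $t0, $t0, 4 → $t0=0+4=4
add $t6, $t6, 1 → $t6=0+1=1
cmp $t6, 5  (cmp 1,5)
bne again: taken
lw $t2, 0($t0) → $t2=M[4]=17
sub $t1, $t1, $t2 → $t1=17-17=0
sub $t1, $t1, $t6 → $t1=0-1=-1
lw $t1, 0($t0) → $t1=M[4]=17
sub $t2, $t2, $t1 → $t2=17-17=0
add $t0, $t0, 4 → $t0=4+4=8
add $t6, $t6, 1 → $t6=1+1=2
cmp $t6, 5  (cmp 2,5)
bne again: taken
lw $t2, 0($t0) → $t2=M[8]=27
sub $t1, $t1, $t2 → $t1=17-27=-10
sub $t1, $t1, $t6 → $t1=(-10)-2=-12
lw $t1, 0($t0) → $t1=M[8]=27
sub $t2, $t2, $t1 → $t2=27-27=0
add $t0, $t0, 4 → $t0=8+4=12
add $t6, $t6, 1 → $t6=2+1=3
cmp $t6, 5  (cmp 3,5)
bne again: taken
lw $t2, 0($t0) → $t2=M[12]=21
sub $t1, $t1, $t2 → $t1=27-21=6
sub $t1, $t1, $t6 → $t1=6-3=3
lw $t1, 0($t0) → $t1=M[12]=21
sub $t2, $t2, $t1 → $t2=21-21=0
add $t0, $t0, 4 → $t0=12+4=16
add $t6, $t6, 1 → $t6=3+1=4
cmp $t6, 5  (cmp 4,5)
bne again: taken
lw $t2, 0($t0) → $t2=M[16]=-5
sub $t1, $t1, $t2 → $t1=21-(-5)=26
sub $t1, $t1, $t6 → $t1=26-4=22
lw $t1, 0($t0) → $t1=M[16]=-5
sub $t2, $t2, $t1 → $t2=(-5)-(-5)=0
add $t0, $t0, 4 → $t0=16+4=20
add $t6, $t6, 1 → $t6=4+1=5
cmp $t6, 5  (cmp 5,5)
bne again: not taken
add $t1, $t2, 2 → $t1=0+2=2
halt.
Total executed instructions: 51.

51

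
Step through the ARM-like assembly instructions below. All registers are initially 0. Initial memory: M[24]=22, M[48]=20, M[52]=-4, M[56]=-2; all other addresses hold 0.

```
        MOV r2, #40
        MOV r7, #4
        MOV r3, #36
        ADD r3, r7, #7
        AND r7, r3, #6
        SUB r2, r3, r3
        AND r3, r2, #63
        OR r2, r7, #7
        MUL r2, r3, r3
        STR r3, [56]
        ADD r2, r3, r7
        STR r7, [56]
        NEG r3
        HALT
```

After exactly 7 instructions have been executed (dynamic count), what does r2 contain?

0

MOV r2, #40 → r2=40
MOV r7, #4 → r7=4
MOV r3, #36 → r3=36
ADD r3, r7, #7 → r3=4+7=11
AND r7, r3, #6 → r7=11&6=2
SUB r2, r3, r3 → r2=11-11=0
AND r3, r2, #63 → r3=0&63=0
After step 7: r2 = 0.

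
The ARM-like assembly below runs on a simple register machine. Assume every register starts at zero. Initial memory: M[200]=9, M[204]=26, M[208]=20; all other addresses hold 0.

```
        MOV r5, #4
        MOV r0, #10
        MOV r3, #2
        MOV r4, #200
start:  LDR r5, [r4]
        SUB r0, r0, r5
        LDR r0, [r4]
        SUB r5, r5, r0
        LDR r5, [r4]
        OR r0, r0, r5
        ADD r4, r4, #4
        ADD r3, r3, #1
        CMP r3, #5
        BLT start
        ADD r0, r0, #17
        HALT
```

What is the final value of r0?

37

MOV r5, #4 → r5=4
MOV r0, #10 → r0=10
MOV r3, #2 → r3=2
MOV r4, #200 → r4=200
LDR r5, [r4] → r5=M[200]=9
SUB r0, r0, r5 → r0=10-9=1
LDR r0, [r4] → r0=M[200]=9
SUB r5, r5, r0 → r5=9-9=0
LDR r5, [r4] → r5=M[200]=9
OR r0, r0, r5 → r0=9|9=9
ADD r4, r4, #4 → r4=200+4=204
ADD r3, r3, #1 → r3=2+1=3
CMP r3, #5  (cmp 3,5)
BLT start: taken
LDR r5, [r4] → r5=M[204]=26
SUB r0, r0, r5 → r0=9-26=-17
LDR r0, [r4] → r0=M[204]=26
SUB r5, r5, r0 → r5=26-26=0
LDR r5, [r4] → r5=M[204]=26
OR r0, r0, r5 → r0=26|26=26
ADD r4, r4, #4 → r4=204+4=208
ADD r3, r3, #1 → r3=3+1=4
CMP r3, #5  (cmp 4,5)
BLT start: taken
LDR r5, [r4] → r5=M[208]=20
SUB r0, r0, r5 → r0=26-20=6
LDR r0, [r4] → r0=M[208]=20
SUB r5, r5, r0 → r5=20-20=0
LDR r5, [r4] → r5=M[208]=20
OR r0, r0, r5 → r0=20|20=20
ADD r4, r4, #4 → r4=208+4=212
ADD r3, r3, #1 → r3=4+1=5
CMP r3, #5  (cmp 5,5)
BLT start: not taken
ADD r0, r0, #17 → r0=20+17=37
halt.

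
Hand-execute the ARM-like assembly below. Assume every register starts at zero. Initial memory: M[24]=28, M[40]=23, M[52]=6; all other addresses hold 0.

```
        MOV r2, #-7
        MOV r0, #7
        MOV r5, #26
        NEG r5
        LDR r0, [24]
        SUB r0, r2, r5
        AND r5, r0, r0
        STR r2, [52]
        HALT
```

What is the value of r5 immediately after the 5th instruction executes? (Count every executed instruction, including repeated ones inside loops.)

r2=-7
r0=7
r5=26
r5=-(26)=-26
r0=M[24]=28
After step 5: r5 = -26.

-26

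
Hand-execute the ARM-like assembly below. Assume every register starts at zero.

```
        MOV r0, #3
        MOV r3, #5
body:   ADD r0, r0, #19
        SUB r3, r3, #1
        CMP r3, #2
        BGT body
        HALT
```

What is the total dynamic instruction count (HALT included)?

after MOV r0, #3: r0=3
after MOV r3, #5: r3=5
after ADD r0, r0, #19: r0=3+19=22
after SUB r3, r3, #1: r3=5-1=4
CMP r3, #2  (cmp 4,2)
BGT body: taken
after ADD r0, r0, #19: r0=22+19=41
after SUB r3, r3, #1: r3=4-1=3
CMP r3, #2  (cmp 3,2)
BGT body: taken
after ADD r0, r0, #19: r0=41+19=60
after SUB r3, r3, #1: r3=3-1=2
CMP r3, #2  (cmp 2,2)
BGT body: not taken
halt.
Total executed instructions: 15.

15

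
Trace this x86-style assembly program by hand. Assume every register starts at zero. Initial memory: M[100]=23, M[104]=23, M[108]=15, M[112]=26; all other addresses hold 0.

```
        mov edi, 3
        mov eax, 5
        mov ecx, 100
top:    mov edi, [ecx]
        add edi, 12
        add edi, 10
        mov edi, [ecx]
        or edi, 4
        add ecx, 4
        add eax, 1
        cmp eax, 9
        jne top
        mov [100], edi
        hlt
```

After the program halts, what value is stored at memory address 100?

after mov edi, 3: edi=3
after mov eax, 5: eax=5
after mov ecx, 100: ecx=100
after mov edi, [ecx]: edi=M[100]=23
after add edi, 12: edi=23+12=35
after add edi, 10: edi=35+10=45
after mov edi, [ecx]: edi=M[100]=23
after or edi, 4: edi=23|4=23
after add ecx, 4: ecx=100+4=104
after add eax, 1: eax=5+1=6
cmp eax, 9  (cmp 6,9)
jne top: taken
after mov edi, [ecx]: edi=M[104]=23
after add edi, 12: edi=23+12=35
after add edi, 10: edi=35+10=45
after mov edi, [ecx]: edi=M[104]=23
after or edi, 4: edi=23|4=23
after add ecx, 4: ecx=104+4=108
after add eax, 1: eax=6+1=7
cmp eax, 9  (cmp 7,9)
jne top: taken
after mov edi, [ecx]: edi=M[108]=15
after add edi, 12: edi=15+12=27
after add edi, 10: edi=27+10=37
after mov edi, [ecx]: edi=M[108]=15
after or edi, 4: edi=15|4=15
after add ecx, 4: ecx=108+4=112
after add eax, 1: eax=7+1=8
cmp eax, 9  (cmp 8,9)
jne top: taken
after mov edi, [ecx]: edi=M[112]=26
after add edi, 12: edi=26+12=38
after add edi, 10: edi=38+10=48
after mov edi, [ecx]: edi=M[112]=26
after or edi, 4: edi=26|4=30
after add ecx, 4: ecx=112+4=116
after add eax, 1: eax=8+1=9
cmp eax, 9  (cmp 9,9)
jne top: not taken
mov [100], edi → M[100]=30
halt.

30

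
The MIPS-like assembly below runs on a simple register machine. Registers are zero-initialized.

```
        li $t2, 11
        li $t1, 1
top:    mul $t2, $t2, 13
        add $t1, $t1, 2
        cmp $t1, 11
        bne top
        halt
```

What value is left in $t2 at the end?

$t2=11
$t1=1
$t2=11*13=143
$t1=1+2=3
cmp $t1, 11  (cmp 3,11)
bne top: taken
$t2=143*13=1859
$t1=3+2=5
cmp $t1, 11  (cmp 5,11)
bne top: taken
$t2=1859*13=24167
$t1=5+2=7
cmp $t1, 11  (cmp 7,11)
bne top: taken
$t2=24167*13=314171
$t1=7+2=9
cmp $t1, 11  (cmp 9,11)
bne top: taken
$t2=314171*13=4084223
$t1=9+2=11
cmp $t1, 11  (cmp 11,11)
bne top: not taken
halt.

4084223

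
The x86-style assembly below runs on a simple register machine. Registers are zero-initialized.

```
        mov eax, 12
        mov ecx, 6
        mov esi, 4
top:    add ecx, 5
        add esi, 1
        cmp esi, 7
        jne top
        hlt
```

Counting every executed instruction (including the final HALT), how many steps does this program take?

mov eax, 12 → eax=12
mov ecx, 6 → ecx=6
mov esi, 4 → esi=4
add ecx, 5 → ecx=6+5=11
add esi, 1 → esi=4+1=5
cmp esi, 7  (cmp 5,7)
jne top: taken
add ecx, 5 → ecx=11+5=16
add esi, 1 → esi=5+1=6
cmp esi, 7  (cmp 6,7)
jne top: taken
add ecx, 5 → ecx=16+5=21
add esi, 1 → esi=6+1=7
cmp esi, 7  (cmp 7,7)
jne top: not taken
halt.
Total executed instructions: 16.

16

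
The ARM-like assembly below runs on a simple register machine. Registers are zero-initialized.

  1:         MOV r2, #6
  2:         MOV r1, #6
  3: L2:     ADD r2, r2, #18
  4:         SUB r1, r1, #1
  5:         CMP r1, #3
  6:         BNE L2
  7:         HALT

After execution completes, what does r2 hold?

r2=6
r1=6
r2=6+18=24
r1=6-1=5
CMP r1, #3  (cmp 5,3)
BNE L2: taken
r2=24+18=42
r1=5-1=4
CMP r1, #3  (cmp 4,3)
BNE L2: taken
r2=42+18=60
r1=4-1=3
CMP r1, #3  (cmp 3,3)
BNE L2: not taken
halt.

60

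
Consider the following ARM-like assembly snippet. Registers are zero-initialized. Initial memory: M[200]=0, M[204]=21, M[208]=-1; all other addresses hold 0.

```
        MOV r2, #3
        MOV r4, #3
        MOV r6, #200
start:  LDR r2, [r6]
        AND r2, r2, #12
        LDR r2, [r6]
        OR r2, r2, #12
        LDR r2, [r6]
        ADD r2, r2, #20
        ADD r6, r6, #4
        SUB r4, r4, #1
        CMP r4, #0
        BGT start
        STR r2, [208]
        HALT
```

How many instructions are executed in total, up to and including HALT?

35

MOV r2, #3 → r2=3
MOV r4, #3 → r4=3
MOV r6, #200 → r6=200
LDR r2, [r6] → r2=M[200]=0
AND r2, r2, #12 → r2=0&12=0
LDR r2, [r6] → r2=M[200]=0
OR r2, r2, #12 → r2=0|12=12
LDR r2, [r6] → r2=M[200]=0
ADD r2, r2, #20 → r2=0+20=20
ADD r6, r6, #4 → r6=200+4=204
SUB r4, r4, #1 → r4=3-1=2
CMP r4, #0  (cmp 2,0)
BGT start: taken
LDR r2, [r6] → r2=M[204]=21
AND r2, r2, #12 → r2=21&12=4
LDR r2, [r6] → r2=M[204]=21
OR r2, r2, #12 → r2=21|12=29
LDR r2, [r6] → r2=M[204]=21
ADD r2, r2, #20 → r2=21+20=41
ADD r6, r6, #4 → r6=204+4=208
SUB r4, r4, #1 → r4=2-1=1
CMP r4, #0  (cmp 1,0)
BGT start: taken
LDR r2, [r6] → r2=M[208]=-1
AND r2, r2, #12 → r2=(-1)&12=12
LDR r2, [r6] → r2=M[208]=-1
OR r2, r2, #12 → r2=(-1)|12=-1
LDR r2, [r6] → r2=M[208]=-1
ADD r2, r2, #20 → r2=(-1)+20=19
ADD r6, r6, #4 → r6=208+4=212
SUB r4, r4, #1 → r4=1-1=0
CMP r4, #0  (cmp 0,0)
BGT start: not taken
STR r2, [208] → M[208]=19
halt.
Total executed instructions: 35.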